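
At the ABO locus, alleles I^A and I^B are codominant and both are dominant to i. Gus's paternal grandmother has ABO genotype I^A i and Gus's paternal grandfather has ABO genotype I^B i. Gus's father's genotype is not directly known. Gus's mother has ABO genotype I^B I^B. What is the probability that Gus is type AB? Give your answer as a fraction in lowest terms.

1/4

Gus's father's ABO genotype from I^A i × I^B i: 1/4 I^A I^B, 1/4 I^A i, 1/4 I^B i, 1/4 i i.
Crossing each possibility with the mother I^B I^B and summing P(type AB): 1/4·1/2 + 1/4·1/2 + 1/4·0 + 1/4·0 = 1/4.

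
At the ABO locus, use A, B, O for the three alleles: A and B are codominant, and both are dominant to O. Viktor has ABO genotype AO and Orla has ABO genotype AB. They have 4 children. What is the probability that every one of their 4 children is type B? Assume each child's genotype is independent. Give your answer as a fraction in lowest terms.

1/256

ABO cross AO × AB → 1/2 A, 1/4 B, 1/4 AB.
So P(type B) = 1/4 per child.
All 4 independent: (1/4)^4 = 1/256.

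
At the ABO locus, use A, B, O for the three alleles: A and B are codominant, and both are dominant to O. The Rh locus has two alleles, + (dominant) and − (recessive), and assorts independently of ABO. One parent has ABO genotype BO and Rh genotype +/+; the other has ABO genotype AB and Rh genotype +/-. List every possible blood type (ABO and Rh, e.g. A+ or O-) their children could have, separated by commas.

A+, B+, AB+

Gametes from BO × AB give offspring ABO genotypes AB, AO, BB, BO, i.e. phenotypes A, B, AB.
Rh cross +/+ × +/- → phenotypes Rh+.
Combining independently: A+, B+, AB+.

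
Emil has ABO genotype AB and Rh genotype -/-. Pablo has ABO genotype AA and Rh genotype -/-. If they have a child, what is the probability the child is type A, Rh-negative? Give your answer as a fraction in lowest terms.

1/2

ABO cross AB × AA → offspring phenotypes: 1/2 A, 1/2 AB.
Rh cross -/- × -/- → 1 Rh-.
Independent loci: P(type A, Rh-negative) = 1/2 × 1 = 1/2.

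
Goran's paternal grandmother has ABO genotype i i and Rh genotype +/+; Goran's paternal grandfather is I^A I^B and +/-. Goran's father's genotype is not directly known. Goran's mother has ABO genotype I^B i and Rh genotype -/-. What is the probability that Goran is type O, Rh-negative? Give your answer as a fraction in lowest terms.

1/16

Goran's father's ABO genotype from i i × I^A I^B: 1/2 I^A i, 1/2 I^B i.
Crossing each possibility with the mother I^B i and summing P(type O): 1/2·1/4 + 1/2·1/4 = 1/4.
Similarly for Rh via the father's Rh distribution: P(Rh-) = 1/4.
Independent loci: 1/4 × 1/4 = 1/16.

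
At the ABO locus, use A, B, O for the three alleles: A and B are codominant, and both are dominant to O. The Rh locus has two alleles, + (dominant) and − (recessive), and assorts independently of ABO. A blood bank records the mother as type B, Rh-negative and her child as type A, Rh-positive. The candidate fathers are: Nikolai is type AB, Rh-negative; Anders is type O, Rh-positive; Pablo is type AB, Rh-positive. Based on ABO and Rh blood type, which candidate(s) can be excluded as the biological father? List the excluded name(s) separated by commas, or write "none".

Nikolai, Anders

A candidate is excluded only if no genotype consistent with his phenotype could produce a type A, Rh-positive child with a type B, Rh-negative mother.
Nikolai (type AB, Rh-): no genotype consistent with that phenotype can produce a type-A Rh+ child with a type-B mother.
Anders (type O, Rh+): no genotype consistent with that phenotype can produce a type-A Rh+ child with a type-B mother.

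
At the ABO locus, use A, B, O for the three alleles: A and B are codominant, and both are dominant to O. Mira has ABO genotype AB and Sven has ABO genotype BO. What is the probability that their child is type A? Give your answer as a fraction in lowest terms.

1/4

ABO cross AB × BO → offspring phenotypes: 1/4 A, 1/2 B, 1/4 AB.
So P(type A) = 1/4.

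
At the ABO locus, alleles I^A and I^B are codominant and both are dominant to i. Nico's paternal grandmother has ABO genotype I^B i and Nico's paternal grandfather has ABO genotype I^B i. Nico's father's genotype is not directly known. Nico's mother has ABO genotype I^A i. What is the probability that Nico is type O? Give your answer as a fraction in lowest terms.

1/4

Nico's father's ABO genotype from I^B i × I^B i: 1/4 I^B I^B, 1/2 I^B i, 1/4 i i.
Crossing each possibility with the mother I^A i and summing P(type O): 1/4·0 + 1/2·1/4 + 1/4·1/2 = 1/4.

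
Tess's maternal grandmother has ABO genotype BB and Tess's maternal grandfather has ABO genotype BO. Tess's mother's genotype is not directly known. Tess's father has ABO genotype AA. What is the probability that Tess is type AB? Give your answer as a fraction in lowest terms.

3/4

Tess's mother's ABO genotype from BB × BO: 1/2 BB, 1/2 BO.
Crossing each possibility with the father AA and summing P(type AB): 1/2·1 + 1/2·1/2 = 3/4.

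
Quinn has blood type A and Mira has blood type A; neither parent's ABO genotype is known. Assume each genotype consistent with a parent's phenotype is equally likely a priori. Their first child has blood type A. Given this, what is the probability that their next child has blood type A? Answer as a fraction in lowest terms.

19/20

Possible genotypes: Quinn ∈ {I^A I^A, I^A i}; Mira ∈ {I^A I^A, I^A i}.
Weight each parental genotype pair by prior × P(type-A child):
  I^A I^A × I^A I^A: posterior weight 4/15; P(next child type A) = 1.
  I^A I^A × I^A i: posterior weight 4/15; P(next child type A) = 1.
  I^A i × I^A I^A: posterior weight 4/15; P(next child type A) = 1.
  I^A i × I^A i: posterior weight 1/5; P(next child type A) = 3/4.
Weighted sum = 19/20.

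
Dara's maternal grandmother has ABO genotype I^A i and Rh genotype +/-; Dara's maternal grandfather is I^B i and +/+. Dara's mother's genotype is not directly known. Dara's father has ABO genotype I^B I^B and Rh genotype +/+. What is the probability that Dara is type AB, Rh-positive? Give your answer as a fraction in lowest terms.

Dara's mother's ABO genotype from I^A i × I^B i: 1/4 I^A I^B, 1/4 I^A i, 1/4 I^B i, 1/4 i i.
Crossing each possibility with the father I^B I^B and summing P(type AB): 1/4·1/2 + 1/4·1/2 + 1/4·0 + 1/4·0 = 1/4.
Similarly for Rh via the mother's Rh distribution: P(Rh+) = 1.
Independent loci: 1/4 × 1 = 1/4.

1/4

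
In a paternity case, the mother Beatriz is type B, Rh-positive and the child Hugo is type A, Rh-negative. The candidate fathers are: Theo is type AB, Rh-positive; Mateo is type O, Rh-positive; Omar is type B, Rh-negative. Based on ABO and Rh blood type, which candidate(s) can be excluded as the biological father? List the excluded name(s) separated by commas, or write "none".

Mateo, Omar

A candidate is excluded only if no genotype consistent with his phenotype could produce a type A, Rh-negative child with a type B, Rh-positive mother.
Mateo (type O, Rh+): no genotype consistent with that phenotype can produce a type-A Rh- child with a type-B mother.
Omar (type B, Rh-): no genotype consistent with that phenotype can produce a type-A Rh- child with a type-B mother.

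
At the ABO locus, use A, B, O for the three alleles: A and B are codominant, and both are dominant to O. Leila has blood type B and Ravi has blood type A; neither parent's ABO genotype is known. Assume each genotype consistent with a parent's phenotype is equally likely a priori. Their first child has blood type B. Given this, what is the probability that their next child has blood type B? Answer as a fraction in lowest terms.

5/12

Possible genotypes: Leila ∈ {BB, BO}; Ravi ∈ {AA, AO}.
Weight each parental genotype pair by prior × P(type-B child):
  BB × AO: posterior weight 2/3; P(next child type B) = 1/2.
  BO × AO: posterior weight 1/3; P(next child type B) = 1/4.
Weighted sum = 5/12.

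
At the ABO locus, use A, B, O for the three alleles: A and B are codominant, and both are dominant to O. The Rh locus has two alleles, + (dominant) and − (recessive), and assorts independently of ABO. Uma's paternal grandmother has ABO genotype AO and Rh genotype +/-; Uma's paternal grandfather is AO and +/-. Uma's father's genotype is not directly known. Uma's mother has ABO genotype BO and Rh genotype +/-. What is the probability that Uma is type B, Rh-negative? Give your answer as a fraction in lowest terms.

1/16

Uma's father's ABO genotype from AO × AO: 1/4 AA, 1/2 AO, 1/4 OO.
Crossing each possibility with the mother BO and summing P(type B): 1/4·0 + 1/2·1/4 + 1/4·1/2 = 1/4.
Similarly for Rh via the father's Rh distribution: P(Rh-) = 1/4.
Independent loci: 1/4 × 1/4 = 1/16.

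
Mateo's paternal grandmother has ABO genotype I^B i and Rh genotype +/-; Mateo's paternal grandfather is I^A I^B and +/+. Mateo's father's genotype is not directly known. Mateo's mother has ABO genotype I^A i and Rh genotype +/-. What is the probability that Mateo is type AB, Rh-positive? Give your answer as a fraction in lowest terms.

Mateo's father's ABO genotype from I^B i × I^A I^B: 1/4 I^A I^B, 1/4 I^A i, 1/4 I^B I^B, 1/4 I^B i.
Crossing each possibility with the mother I^A i and summing P(type AB): 1/4·1/4 + 1/4·0 + 1/4·1/2 + 1/4·1/4 = 1/4.
Similarly for Rh via the father's Rh distribution: P(Rh+) = 7/8.
Independent loci: 1/4 × 7/8 = 7/32.

7/32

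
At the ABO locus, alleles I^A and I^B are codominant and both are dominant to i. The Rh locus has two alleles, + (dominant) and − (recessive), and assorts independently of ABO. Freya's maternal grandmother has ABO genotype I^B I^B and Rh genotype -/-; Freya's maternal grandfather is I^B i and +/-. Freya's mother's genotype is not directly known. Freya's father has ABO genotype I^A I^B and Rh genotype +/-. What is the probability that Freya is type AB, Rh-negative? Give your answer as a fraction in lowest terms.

Freya's mother's ABO genotype from I^B I^B × I^B i: 1/2 I^B I^B, 1/2 I^B i.
Crossing each possibility with the father I^A I^B and summing P(type AB): 1/2·1/2 + 1/2·1/4 = 3/8.
Similarly for Rh via the mother's Rh distribution: P(Rh-) = 3/8.
Independent loci: 3/8 × 3/8 = 9/64.

9/64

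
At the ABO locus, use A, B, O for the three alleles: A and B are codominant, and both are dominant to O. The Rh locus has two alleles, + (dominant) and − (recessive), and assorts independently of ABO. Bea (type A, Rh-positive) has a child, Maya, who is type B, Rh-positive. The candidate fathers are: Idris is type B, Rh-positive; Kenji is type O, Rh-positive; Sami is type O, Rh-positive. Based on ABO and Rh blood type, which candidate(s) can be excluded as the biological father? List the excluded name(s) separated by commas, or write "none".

A candidate is excluded only if no genotype consistent with his phenotype could produce a type B, Rh-positive child with a type A, Rh-positive mother.
Kenji (type O, Rh+): no genotype consistent with that phenotype can produce a type-B Rh+ child with a type-A mother.
Sami (type O, Rh+): no genotype consistent with that phenotype can produce a type-B Rh+ child with a type-A mother.

Kenji, Sami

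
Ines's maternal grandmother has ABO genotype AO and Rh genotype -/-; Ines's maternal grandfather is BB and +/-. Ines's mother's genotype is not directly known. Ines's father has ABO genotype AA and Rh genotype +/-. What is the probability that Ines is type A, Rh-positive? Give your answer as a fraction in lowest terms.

5/16

Ines's mother's ABO genotype from AO × BB: 1/2 AB, 1/2 BO.
Crossing each possibility with the father AA and summing P(type A): 1/2·1/2 + 1/2·1/2 = 1/2.
Similarly for Rh via the mother's Rh distribution: P(Rh+) = 5/8.
Independent loci: 1/2 × 5/8 = 5/16.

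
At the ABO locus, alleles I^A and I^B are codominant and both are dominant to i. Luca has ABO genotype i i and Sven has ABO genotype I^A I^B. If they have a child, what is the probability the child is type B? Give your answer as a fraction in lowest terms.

ABO cross i i × I^A I^B → offspring phenotypes: 1/2 A, 1/2 B.
So P(type B) = 1/2.

1/2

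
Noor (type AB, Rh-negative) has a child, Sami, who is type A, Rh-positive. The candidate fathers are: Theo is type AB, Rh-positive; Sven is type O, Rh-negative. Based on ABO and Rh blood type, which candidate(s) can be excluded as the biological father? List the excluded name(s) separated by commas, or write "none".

A candidate is excluded only if no genotype consistent with his phenotype could produce a type A, Rh-positive child with a type AB, Rh-negative mother.
Sven (type O, Rh-): no genotype consistent with that phenotype can produce a type-A Rh+ child with a type-AB mother.

Sven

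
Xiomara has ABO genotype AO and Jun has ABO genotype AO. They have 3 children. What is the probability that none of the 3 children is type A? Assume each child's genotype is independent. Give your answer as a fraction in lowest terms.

1/64

ABO cross AO × AO → 1/4 O, 3/4 A.
So P(type A) = 3/4 per child.
P(not type A) = 1/4 for one child; (1/4)^3 = 1/64.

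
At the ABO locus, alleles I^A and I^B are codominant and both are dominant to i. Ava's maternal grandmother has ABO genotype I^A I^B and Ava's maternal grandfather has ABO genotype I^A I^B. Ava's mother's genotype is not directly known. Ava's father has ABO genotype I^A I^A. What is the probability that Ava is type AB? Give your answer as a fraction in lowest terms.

1/2

Ava's mother's ABO genotype from I^A I^B × I^A I^B: 1/4 I^A I^A, 1/2 I^A I^B, 1/4 I^B I^B.
Crossing each possibility with the father I^A I^A and summing P(type AB): 1/4·0 + 1/2·1/2 + 1/4·1 = 1/2.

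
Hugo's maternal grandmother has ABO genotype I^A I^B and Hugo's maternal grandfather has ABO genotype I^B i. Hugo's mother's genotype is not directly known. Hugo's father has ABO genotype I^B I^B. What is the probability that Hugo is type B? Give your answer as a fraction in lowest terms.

3/4

Hugo's mother's ABO genotype from I^A I^B × I^B i: 1/4 I^A I^B, 1/4 I^A i, 1/4 I^B I^B, 1/4 I^B i.
Crossing each possibility with the father I^B I^B and summing P(type B): 1/4·1/2 + 1/4·1/2 + 1/4·1 + 1/4·1 = 3/4.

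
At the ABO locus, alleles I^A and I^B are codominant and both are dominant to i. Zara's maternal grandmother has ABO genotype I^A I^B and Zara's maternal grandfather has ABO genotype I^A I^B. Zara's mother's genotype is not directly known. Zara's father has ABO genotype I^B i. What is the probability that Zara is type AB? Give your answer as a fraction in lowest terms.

Zara's mother's ABO genotype from I^A I^B × I^A I^B: 1/4 I^A I^A, 1/2 I^A I^B, 1/4 I^B I^B.
Crossing each possibility with the father I^B i and summing P(type AB): 1/4·1/2 + 1/2·1/4 + 1/4·0 = 1/4.

1/4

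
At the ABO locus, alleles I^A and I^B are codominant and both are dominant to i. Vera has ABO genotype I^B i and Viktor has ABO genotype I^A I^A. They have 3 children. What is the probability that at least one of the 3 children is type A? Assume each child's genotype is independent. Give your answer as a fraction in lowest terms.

7/8

ABO cross I^B i × I^A I^A → 1/2 A, 1/2 AB.
So P(type A) = 1/2 per child.
P(none) = (1/2)^3 = 1/8; P(at least one) = 1 − 1/8 = 7/8.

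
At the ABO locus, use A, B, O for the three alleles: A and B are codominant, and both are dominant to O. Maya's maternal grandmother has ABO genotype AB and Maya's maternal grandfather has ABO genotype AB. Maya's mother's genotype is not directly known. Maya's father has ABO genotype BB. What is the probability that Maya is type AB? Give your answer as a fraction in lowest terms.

Maya's mother's ABO genotype from AB × AB: 1/4 AA, 1/2 AB, 1/4 BB.
Crossing each possibility with the father BB and summing P(type AB): 1/4·1 + 1/2·1/2 + 1/4·0 = 1/2.

1/2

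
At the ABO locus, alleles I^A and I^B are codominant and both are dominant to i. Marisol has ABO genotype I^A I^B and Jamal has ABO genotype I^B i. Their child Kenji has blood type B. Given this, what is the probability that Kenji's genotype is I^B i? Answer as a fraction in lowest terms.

Cross I^A I^B × I^B i → 1/4 I^A I^B, 1/4 I^A i, 1/4 I^B I^B, 1/4 I^B i.
Type-B genotypes among offspring: I^B I^B (1/4), I^B i (1/4); total 1/2.
P(I^B i | type B) = (1/4) / (1/2) = 1/2.

1/2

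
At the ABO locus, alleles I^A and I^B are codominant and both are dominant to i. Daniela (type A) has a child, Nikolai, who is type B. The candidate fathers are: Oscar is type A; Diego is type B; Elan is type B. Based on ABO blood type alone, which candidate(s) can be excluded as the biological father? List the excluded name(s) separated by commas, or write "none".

Oscar

A candidate is excluded only if no genotype consistent with his phenotype could produce a type B child with a type A mother.
Oscar (type A): no genotype consistent with that phenotype can produce a type-B child with a type-A mother.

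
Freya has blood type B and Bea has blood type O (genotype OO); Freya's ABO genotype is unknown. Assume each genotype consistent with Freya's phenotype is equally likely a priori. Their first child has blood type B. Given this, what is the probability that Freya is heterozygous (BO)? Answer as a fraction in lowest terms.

Possible genotypes: Freya ∈ {BB, BO}; Bea ∈ {OO}.
Weight each parental genotype pair by prior × P(type-B child):
  BB × OO: posterior weight 2/3.
  BO × OO: posterior weight 1/3.
Sum the posterior weight over pairs where Freya is BO: 1/3.

1/3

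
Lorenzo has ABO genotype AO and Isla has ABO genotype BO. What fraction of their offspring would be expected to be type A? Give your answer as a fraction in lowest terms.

1/4

ABO cross AO × BO → offspring phenotypes: 1/4 O, 1/4 A, 1/4 B, 1/4 AB.
So P(type A) = 1/4.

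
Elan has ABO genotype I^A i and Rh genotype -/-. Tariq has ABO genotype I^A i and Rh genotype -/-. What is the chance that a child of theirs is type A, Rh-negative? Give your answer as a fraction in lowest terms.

ABO cross I^A i × I^A i → offspring phenotypes: 1/4 O, 3/4 A.
Rh cross -/- × -/- → 1 Rh-.
Independent loci: P(type A, Rh-negative) = 3/4 × 1 = 3/4.

3/4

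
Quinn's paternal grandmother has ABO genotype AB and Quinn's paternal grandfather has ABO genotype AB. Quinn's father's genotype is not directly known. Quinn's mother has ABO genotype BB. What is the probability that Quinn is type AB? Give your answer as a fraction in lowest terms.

Quinn's father's ABO genotype from AB × AB: 1/4 AA, 1/2 AB, 1/4 BB.
Crossing each possibility with the mother BB and summing P(type AB): 1/4·1 + 1/2·1/2 + 1/4·0 = 1/2.

1/2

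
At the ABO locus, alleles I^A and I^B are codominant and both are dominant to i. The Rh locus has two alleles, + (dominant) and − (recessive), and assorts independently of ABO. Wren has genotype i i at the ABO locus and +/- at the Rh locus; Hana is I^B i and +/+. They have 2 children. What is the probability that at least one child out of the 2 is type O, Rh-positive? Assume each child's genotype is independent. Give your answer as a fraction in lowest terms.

ABO cross i i × I^B i → 1/2 O, 1/2 B.
Rh cross +/- × +/+ → 1 Rh+; so P(type O, Rh-positive) = 1/2 × 1 = 1/2 per child.
P(none) = (1/2)^2 = 1/4; P(at least one) = 1 − 1/4 = 3/4.

3/4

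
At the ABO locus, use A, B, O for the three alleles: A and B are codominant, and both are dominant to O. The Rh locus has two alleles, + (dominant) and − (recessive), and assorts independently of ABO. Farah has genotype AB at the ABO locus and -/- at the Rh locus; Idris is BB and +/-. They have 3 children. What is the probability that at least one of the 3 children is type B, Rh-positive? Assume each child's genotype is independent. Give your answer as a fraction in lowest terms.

ABO cross AB × BB → 1/2 B, 1/2 AB.
Rh cross -/- × +/- → 1/2 Rh+, 1/2 Rh-; so P(type B, Rh-positive) = 1/2 × 1/2 = 1/4 per child.
P(none) = (3/4)^3 = 27/64; P(at least one) = 1 − 27/64 = 37/64.

37/64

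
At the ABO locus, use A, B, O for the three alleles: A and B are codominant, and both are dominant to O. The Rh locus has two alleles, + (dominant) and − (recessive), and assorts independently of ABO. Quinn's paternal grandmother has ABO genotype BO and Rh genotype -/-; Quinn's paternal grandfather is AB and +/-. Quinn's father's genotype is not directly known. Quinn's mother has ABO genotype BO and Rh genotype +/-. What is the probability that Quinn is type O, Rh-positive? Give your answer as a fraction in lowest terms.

5/64

Quinn's father's ABO genotype from BO × AB: 1/4 AB, 1/4 AO, 1/4 BB, 1/4 BO.
Crossing each possibility with the mother BO and summing P(type O): 1/4·0 + 1/4·1/4 + 1/4·0 + 1/4·1/4 = 1/8.
Similarly for Rh via the father's Rh distribution: P(Rh+) = 5/8.
Independent loci: 1/8 × 5/8 = 5/64.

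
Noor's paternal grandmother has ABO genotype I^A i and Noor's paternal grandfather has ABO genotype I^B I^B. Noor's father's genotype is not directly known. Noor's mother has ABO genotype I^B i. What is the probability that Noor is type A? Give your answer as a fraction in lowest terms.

Noor's father's ABO genotype from I^A i × I^B I^B: 1/2 I^A I^B, 1/2 I^B i.
Crossing each possibility with the mother I^B i and summing P(type A): 1/2·1/4 + 1/2·0 = 1/8.

1/8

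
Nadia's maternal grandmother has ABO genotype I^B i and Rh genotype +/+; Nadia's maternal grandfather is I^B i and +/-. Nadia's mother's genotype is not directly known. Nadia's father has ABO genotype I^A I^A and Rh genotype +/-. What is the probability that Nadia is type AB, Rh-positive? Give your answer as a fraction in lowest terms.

Nadia's mother's ABO genotype from I^B i × I^B i: 1/4 I^B I^B, 1/2 I^B i, 1/4 i i.
Crossing each possibility with the father I^A I^A and summing P(type AB): 1/4·1 + 1/2·1/2 + 1/4·0 = 1/2.
Similarly for Rh via the mother's Rh distribution: P(Rh+) = 7/8.
Independent loci: 1/2 × 7/8 = 7/16.

7/16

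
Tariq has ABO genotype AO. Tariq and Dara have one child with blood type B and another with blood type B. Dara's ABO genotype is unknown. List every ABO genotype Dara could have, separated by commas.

AB, BB, BO

For each candidate genotype of Dara, check whether crossing it with AO can produce every observed child phenotype.
  AA → possible child types {A} ✗
  AB → possible child types {A, B, AB} ✓
  AO → possible child types {O, A} ✗
  BB → possible child types {B, AB} ✓
  BO → possible child types {O, A, B, AB} ✓
  OO → possible child types {O, A} ✗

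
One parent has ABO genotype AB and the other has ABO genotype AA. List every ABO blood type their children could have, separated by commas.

Gametes from AB × AA give offspring ABO genotypes AA, AB, i.e. phenotypes A, AB.

A, AB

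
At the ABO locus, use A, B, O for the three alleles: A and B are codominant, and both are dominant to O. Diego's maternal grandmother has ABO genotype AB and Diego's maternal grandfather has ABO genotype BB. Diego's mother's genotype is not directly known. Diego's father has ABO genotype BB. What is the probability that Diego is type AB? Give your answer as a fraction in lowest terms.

Diego's mother's ABO genotype from AB × BB: 1/2 AB, 1/2 BB.
Crossing each possibility with the father BB and summing P(type AB): 1/2·1/2 + 1/2·0 = 1/4.

1/4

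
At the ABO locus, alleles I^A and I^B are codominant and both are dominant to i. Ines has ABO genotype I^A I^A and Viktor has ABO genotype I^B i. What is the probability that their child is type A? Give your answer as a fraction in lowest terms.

ABO cross I^A I^A × I^B i → offspring phenotypes: 1/2 A, 1/2 AB.
So P(type A) = 1/2.

1/2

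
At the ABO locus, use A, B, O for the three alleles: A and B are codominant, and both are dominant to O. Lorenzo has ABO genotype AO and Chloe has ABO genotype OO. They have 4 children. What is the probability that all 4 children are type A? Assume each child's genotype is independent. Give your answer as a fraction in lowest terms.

ABO cross AO × OO → 1/2 O, 1/2 A.
So P(type A) = 1/2 per child.
All 4 independent: (1/2)^4 = 1/16.

1/16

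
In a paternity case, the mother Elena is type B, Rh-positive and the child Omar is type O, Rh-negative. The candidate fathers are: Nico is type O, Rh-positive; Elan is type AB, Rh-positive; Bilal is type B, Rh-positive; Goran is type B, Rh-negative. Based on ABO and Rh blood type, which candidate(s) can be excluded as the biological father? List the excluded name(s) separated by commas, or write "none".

A candidate is excluded only if no genotype consistent with his phenotype could produce a type O, Rh-negative child with a type B, Rh-positive mother.
Elan (type AB, Rh+): no genotype consistent with that phenotype can produce a type-O Rh- child with a type-B mother.

Elan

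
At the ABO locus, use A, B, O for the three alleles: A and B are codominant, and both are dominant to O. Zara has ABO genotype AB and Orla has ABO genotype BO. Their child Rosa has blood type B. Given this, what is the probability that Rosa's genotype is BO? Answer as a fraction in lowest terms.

Cross AB × BO → 1/4 AB, 1/4 AO, 1/4 BB, 1/4 BO.
Type-B genotypes among offspring: BB (1/4), BO (1/4); total 1/2.
P(BO | type B) = (1/4) / (1/2) = 1/2.

1/2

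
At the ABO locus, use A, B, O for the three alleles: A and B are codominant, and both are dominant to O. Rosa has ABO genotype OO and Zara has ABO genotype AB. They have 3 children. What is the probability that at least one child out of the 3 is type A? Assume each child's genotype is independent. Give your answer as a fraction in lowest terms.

7/8

ABO cross OO × AB → 1/2 A, 1/2 B.
So P(type A) = 1/2 per child.
P(none) = (1/2)^3 = 1/8; P(at least one) = 1 − 1/8 = 7/8.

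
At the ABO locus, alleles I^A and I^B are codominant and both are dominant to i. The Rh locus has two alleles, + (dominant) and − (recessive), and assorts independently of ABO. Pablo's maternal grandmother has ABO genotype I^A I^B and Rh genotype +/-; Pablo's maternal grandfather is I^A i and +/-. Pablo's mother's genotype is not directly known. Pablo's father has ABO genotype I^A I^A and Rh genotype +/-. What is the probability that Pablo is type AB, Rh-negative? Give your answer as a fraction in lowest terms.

1/16

Pablo's mother's ABO genotype from I^A I^B × I^A i: 1/4 I^A I^A, 1/4 I^A I^B, 1/4 I^A i, 1/4 I^B i.
Crossing each possibility with the father I^A I^A and summing P(type AB): 1/4·0 + 1/4·1/2 + 1/4·0 + 1/4·1/2 = 1/4.
Similarly for Rh via the mother's Rh distribution: P(Rh-) = 1/4.
Independent loci: 1/4 × 1/4 = 1/16.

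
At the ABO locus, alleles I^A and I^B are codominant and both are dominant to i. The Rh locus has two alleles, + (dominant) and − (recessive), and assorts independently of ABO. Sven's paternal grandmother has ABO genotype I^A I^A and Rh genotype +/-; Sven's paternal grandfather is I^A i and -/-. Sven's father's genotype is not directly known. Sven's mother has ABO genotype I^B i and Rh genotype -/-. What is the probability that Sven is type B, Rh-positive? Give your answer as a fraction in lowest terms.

1/32

Sven's father's ABO genotype from I^A I^A × I^A i: 1/2 I^A I^A, 1/2 I^A i.
Crossing each possibility with the mother I^B i and summing P(type B): 1/2·0 + 1/2·1/4 = 1/8.
Similarly for Rh via the father's Rh distribution: P(Rh+) = 1/4.
Independent loci: 1/8 × 1/4 = 1/32.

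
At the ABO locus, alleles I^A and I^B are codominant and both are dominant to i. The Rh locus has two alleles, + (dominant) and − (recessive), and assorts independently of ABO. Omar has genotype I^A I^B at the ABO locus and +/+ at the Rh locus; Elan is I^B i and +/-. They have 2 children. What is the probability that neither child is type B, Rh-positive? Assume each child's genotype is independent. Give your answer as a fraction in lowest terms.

ABO cross I^A I^B × I^B i → 1/4 A, 1/2 B, 1/4 AB.
Rh cross +/+ × +/- → 1 Rh+; so P(type B, Rh-positive) = 1/2 × 1 = 1/2 per child.
P(not type B, Rh-positive) = 1/2 for one child; (1/2)^2 = 1/4.

1/4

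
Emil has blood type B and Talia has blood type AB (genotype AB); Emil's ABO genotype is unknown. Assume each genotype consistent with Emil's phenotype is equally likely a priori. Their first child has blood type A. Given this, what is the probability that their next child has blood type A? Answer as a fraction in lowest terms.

1/4

Possible genotypes: Emil ∈ {BB, BO}; Talia ∈ {AB}.
Weight each parental genotype pair by prior × P(type-A child):
  BO × AB: posterior weight 1; P(next child type A) = 1/4.
Weighted sum = 1/4.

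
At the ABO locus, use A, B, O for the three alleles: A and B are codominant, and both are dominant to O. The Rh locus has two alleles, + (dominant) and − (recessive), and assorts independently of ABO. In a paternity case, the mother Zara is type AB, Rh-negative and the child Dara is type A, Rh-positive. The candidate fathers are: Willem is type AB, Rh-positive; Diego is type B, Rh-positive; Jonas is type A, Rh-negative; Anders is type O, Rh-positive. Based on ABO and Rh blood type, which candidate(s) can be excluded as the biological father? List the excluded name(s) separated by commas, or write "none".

A candidate is excluded only if no genotype consistent with his phenotype could produce a type A, Rh-positive child with a type AB, Rh-negative mother.
Jonas (type A, Rh-): no genotype consistent with that phenotype can produce a type-A Rh+ child with a type-AB mother.

Jonas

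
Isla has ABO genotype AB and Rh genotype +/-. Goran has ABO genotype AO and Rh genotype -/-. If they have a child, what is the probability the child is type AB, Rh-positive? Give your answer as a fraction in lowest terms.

ABO cross AB × AO → offspring phenotypes: 1/2 A, 1/4 B, 1/4 AB.
Rh cross +/- × -/- → 1/2 Rh+, 1/2 Rh-.
Independent loci: P(type AB, Rh-positive) = 1/4 × 1/2 = 1/8.

1/8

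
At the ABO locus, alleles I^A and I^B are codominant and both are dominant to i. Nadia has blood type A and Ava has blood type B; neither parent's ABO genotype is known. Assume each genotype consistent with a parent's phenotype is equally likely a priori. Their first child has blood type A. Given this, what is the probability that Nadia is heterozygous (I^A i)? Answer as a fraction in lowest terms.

Possible genotypes: Nadia ∈ {I^A I^A, I^A i}; Ava ∈ {I^B I^B, I^B i}.
Weight each parental genotype pair by prior × P(type-A child):
  I^A I^A × I^B i: posterior weight 2/3.
  I^A i × I^B i: posterior weight 1/3.
Sum the posterior weight over pairs where Nadia is I^A i: 1/3.

1/3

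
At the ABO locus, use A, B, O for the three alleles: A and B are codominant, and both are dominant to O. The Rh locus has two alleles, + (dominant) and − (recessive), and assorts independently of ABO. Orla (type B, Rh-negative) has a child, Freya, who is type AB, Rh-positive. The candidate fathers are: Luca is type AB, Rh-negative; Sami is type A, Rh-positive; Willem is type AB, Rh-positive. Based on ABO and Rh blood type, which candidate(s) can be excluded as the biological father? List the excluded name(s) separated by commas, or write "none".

Luca

A candidate is excluded only if no genotype consistent with his phenotype could produce a type AB, Rh-positive child with a type B, Rh-negative mother.
Luca (type AB, Rh-): no genotype consistent with that phenotype can produce a type-AB Rh+ child with a type-B mother.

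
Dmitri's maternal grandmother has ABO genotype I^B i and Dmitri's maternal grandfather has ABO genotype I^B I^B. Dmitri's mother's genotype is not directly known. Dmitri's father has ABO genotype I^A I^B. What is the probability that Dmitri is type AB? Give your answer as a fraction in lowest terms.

3/8

Dmitri's mother's ABO genotype from I^B i × I^B I^B: 1/2 I^B I^B, 1/2 I^B i.
Crossing each possibility with the father I^A I^B and summing P(type AB): 1/2·1/2 + 1/2·1/4 = 3/8.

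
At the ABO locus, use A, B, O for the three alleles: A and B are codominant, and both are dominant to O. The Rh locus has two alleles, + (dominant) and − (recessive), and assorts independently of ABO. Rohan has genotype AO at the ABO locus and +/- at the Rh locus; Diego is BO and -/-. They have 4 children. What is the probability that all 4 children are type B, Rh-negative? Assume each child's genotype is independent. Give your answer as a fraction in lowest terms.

1/4096

ABO cross AO × BO → 1/4 O, 1/4 A, 1/4 B, 1/4 AB.
Rh cross +/- × -/- → 1/2 Rh+, 1/2 Rh-; so P(type B, Rh-negative) = 1/4 × 1/2 = 1/8 per child.
All 4 independent: (1/8)^4 = 1/4096.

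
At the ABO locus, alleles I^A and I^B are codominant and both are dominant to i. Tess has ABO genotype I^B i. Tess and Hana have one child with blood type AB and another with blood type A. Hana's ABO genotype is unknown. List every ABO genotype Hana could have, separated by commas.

I^A I^A, I^A I^B, I^A i

For each candidate genotype of Hana, check whether crossing it with I^B i can produce every observed child phenotype.
  I^A I^A → possible child types {A, AB} ✓
  I^A I^B → possible child types {A, B, AB} ✓
  I^A i → possible child types {O, A, B, AB} ✓
  I^B I^B → possible child types {B} ✗
  I^B i → possible child types {O, B} ✗
  i i → possible child types {O, B} ✗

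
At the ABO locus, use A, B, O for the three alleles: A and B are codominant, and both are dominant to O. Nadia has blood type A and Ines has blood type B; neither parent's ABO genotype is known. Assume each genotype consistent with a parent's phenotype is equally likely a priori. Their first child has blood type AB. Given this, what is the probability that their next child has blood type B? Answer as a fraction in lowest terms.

5/36

Possible genotypes: Nadia ∈ {AA, AO}; Ines ∈ {BB, BO}.
Weight each parental genotype pair by prior × P(type-AB child):
  AA × BB: posterior weight 4/9; P(next child type B) = 0.
  AA × BO: posterior weight 2/9; P(next child type B) = 0.
  AO × BB: posterior weight 2/9; P(next child type B) = 1/2.
  AO × BO: posterior weight 1/9; P(next child type B) = 1/4.
Weighted sum = 5/36.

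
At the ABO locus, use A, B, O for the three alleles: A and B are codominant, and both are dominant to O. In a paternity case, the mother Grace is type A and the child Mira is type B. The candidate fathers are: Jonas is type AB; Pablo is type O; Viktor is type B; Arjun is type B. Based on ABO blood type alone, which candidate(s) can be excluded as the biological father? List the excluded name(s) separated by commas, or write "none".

Pablo

A candidate is excluded only if no genotype consistent with his phenotype could produce a type B child with a type A mother.
Pablo (type O): no genotype consistent with that phenotype can produce a type-B child with a type-A mother.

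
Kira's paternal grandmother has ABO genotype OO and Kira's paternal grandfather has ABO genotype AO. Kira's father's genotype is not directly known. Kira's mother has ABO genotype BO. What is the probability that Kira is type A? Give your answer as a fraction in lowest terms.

Kira's father's ABO genotype from OO × AO: 1/2 AO, 1/2 OO.
Crossing each possibility with the mother BO and summing P(type A): 1/2·1/4 + 1/2·0 = 1/8.

1/8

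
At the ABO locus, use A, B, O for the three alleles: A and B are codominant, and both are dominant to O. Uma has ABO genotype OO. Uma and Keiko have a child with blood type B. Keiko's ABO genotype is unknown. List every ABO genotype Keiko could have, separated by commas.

AB, BB, BO

For each candidate genotype of Keiko, check whether crossing it with OO can produce every observed child phenotype.
  AA → possible child types {A} ✗
  AB → possible child types {A, B} ✓
  AO → possible child types {O, A} ✗
  BB → possible child types {B} ✓
  BO → possible child types {O, B} ✓
  OO → possible child types {O} ✗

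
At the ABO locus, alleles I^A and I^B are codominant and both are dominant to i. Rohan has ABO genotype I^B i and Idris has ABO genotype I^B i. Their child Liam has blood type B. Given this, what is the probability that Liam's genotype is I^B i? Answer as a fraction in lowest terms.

Cross I^B i × I^B i → 1/4 I^B I^B, 1/2 I^B i, 1/4 i i.
Type-B genotypes among offspring: I^B I^B (1/4), I^B i (1/2); total 3/4.
P(I^B i | type B) = (1/2) / (3/4) = 2/3.

2/3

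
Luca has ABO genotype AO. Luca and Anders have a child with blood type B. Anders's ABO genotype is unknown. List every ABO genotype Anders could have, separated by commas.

AB, BB, BO

For each candidate genotype of Anders, check whether crossing it with AO can produce every observed child phenotype.
  AA → possible child types {A} ✗
  AB → possible child types {A, B, AB} ✓
  AO → possible child types {O, A} ✗
  BB → possible child types {B, AB} ✓
  BO → possible child types {O, A, B, AB} ✓
  OO → possible child types {O, A} ✗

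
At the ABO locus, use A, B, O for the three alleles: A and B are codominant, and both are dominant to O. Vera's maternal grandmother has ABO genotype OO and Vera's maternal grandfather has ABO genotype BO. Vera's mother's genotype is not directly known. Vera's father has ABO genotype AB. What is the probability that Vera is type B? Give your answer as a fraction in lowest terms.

1/2

Vera's mother's ABO genotype from OO × BO: 1/2 BO, 1/2 OO.
Crossing each possibility with the father AB and summing P(type B): 1/2·1/2 + 1/2·1/2 = 1/2.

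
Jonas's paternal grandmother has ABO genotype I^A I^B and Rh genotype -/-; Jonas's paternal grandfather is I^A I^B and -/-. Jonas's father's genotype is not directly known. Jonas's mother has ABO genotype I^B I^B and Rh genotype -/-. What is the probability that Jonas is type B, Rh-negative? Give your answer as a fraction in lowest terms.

1/2

Jonas's father's ABO genotype from I^A I^B × I^A I^B: 1/4 I^A I^A, 1/2 I^A I^B, 1/4 I^B I^B.
Crossing each possibility with the mother I^B I^B and summing P(type B): 1/4·0 + 1/2·1/2 + 1/4·1 = 1/2.
Similarly for Rh via the father's Rh distribution: P(Rh-) = 1.
Independent loci: 1/2 × 1 = 1/2.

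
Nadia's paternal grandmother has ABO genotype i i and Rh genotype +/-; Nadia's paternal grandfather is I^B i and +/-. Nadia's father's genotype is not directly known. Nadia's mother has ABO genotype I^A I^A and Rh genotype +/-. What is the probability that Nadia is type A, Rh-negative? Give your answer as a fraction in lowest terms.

3/16

Nadia's father's ABO genotype from i i × I^B i: 1/2 I^B i, 1/2 i i.
Crossing each possibility with the mother I^A I^A and summing P(type A): 1/2·1/2 + 1/2·1 = 3/4.
Similarly for Rh via the father's Rh distribution: P(Rh-) = 1/4.
Independent loci: 3/4 × 1/4 = 3/16.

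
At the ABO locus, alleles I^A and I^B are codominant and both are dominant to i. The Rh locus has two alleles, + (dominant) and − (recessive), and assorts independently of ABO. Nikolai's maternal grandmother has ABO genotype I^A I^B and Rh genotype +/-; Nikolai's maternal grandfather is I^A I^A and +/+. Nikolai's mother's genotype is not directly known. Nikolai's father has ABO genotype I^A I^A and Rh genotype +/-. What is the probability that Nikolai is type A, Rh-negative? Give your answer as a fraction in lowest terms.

3/32

Nikolai's mother's ABO genotype from I^A I^B × I^A I^A: 1/2 I^A I^A, 1/2 I^A I^B.
Crossing each possibility with the father I^A I^A and summing P(type A): 1/2·1 + 1/2·1/2 = 3/4.
Similarly for Rh via the mother's Rh distribution: P(Rh-) = 1/8.
Independent loci: 3/4 × 1/8 = 3/32.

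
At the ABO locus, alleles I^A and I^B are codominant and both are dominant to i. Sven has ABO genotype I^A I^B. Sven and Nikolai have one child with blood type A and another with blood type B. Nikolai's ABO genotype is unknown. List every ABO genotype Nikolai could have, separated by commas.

I^A I^B, I^A i, I^B i, i i

For each candidate genotype of Nikolai, check whether crossing it with I^A I^B can produce every observed child phenotype.
  I^A I^A → possible child types {A, AB} ✗
  I^A I^B → possible child types {A, B, AB} ✓
  I^A i → possible child types {A, B, AB} ✓
  I^B I^B → possible child types {B, AB} ✗
  I^B i → possible child types {A, B, AB} ✓
  i i → possible child types {A, B} ✓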